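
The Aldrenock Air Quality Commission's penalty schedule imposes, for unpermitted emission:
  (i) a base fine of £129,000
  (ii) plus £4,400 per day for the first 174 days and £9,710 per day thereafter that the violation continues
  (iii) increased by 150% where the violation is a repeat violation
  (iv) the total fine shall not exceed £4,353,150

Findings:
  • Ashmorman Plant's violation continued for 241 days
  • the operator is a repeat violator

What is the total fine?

£3,862,925

First 174 days: 174 × £4,400 = £765,600
Remaining days: (241 − 174) × £9,710 = £650,570
Per-day component: £765,600 + £650,570 = £1,416,170
Base plus per-day: £129,000 + £1,416,170 = £1,545,170
Enhancement: 150% of £1,545,170 = £2,317,755
Enhanced fine: £1,545,170 + £2,317,755 = £3,862,925
Cap at £4,353,150: £3,862,925 is within the cap, no reduction.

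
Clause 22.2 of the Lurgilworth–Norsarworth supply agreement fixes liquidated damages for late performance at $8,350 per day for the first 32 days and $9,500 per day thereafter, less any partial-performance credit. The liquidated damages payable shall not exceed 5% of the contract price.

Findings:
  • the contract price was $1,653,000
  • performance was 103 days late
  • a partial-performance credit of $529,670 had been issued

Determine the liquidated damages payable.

First 32 days: 32 × $8,350 = $267,200
Remaining days: (103 − 32) × $9,500 = $674,500
Accrued per-day damages: $267,200 + $674,500 = $941,700
Less partial-performance credit: $941,700 − $529,670 = $412,030
Cap: 5% of $1,653,000 = $82,650
Cap at $82,650: $412,030 exceeds the cap → $82,650

$82,650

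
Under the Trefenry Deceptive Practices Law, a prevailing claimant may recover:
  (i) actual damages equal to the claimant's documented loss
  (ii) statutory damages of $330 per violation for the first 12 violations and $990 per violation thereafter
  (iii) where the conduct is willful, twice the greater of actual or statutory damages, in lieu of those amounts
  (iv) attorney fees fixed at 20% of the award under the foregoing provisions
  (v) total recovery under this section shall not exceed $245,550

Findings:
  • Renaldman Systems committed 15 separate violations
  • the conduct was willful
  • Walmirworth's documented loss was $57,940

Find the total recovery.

First 12 violations: 12 × $330 = $3,960
Remaining violations: (15 − 12) × $990 = $2,970
Statutory damages: $3,960 + $2,970 = $6,930
Greater of actual damages ($57,940) or statutory damages ($6,930): $57,940
Doubled: 2 × $57,940 = $115,880
Attorney fees: 20% of $115,880 = $23,176
Total before cap: $115,880 + $23,176 = $139,056
Cap at $245,550: $139,056 is within the cap, no reduction.

$139,056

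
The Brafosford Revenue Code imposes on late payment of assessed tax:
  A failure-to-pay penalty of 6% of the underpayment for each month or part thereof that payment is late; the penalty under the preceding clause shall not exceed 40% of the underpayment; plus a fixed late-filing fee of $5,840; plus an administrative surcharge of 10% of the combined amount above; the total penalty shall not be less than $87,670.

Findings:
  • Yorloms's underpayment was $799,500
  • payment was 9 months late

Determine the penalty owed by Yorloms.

Accrued rate: 6% × 9 = 54%, capped at 40% → 40%
Failure-to-pay penalty: 40% of $799,500 = $319,800
Penalty before surcharge: $319,800 + $5,840 = $325,640
Administrative surcharge: 10% of $325,640 = $32,564
Total penalty: $325,640 + $32,564 = $358,204
Minimum $87,670: $358,204 meets the minimum, no increase.

$358,204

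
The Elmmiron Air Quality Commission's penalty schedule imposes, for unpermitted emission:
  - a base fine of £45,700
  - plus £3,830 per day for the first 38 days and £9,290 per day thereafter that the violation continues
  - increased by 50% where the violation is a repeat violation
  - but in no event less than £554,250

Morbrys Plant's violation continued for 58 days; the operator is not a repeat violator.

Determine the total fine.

First 38 days: 38 × £3,830 = £145,540
Remaining days: (58 − 38) × £9,290 = £185,800
Per-day component: £145,540 + £185,800 = £331,340
Base plus per-day: £45,700 + £331,340 = £377,040
The operator is not a repeat violator: no 50% increase.
Minimum £554,250: £377,040 is below the minimum → £554,250

£554,250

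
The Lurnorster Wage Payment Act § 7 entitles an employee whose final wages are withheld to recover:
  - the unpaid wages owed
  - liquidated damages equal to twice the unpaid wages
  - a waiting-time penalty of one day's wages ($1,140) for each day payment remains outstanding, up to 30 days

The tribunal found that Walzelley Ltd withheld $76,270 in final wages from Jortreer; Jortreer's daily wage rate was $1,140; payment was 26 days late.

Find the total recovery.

Doubled: 2 × $76,270 = $152,540
Penalty days: min(26, 30) = 26
Waiting-time penalty: 26 × $1,140 = $29,640
Total award: $76,270 + $152,540 + $29,640 = $258,450

Total award: $258,450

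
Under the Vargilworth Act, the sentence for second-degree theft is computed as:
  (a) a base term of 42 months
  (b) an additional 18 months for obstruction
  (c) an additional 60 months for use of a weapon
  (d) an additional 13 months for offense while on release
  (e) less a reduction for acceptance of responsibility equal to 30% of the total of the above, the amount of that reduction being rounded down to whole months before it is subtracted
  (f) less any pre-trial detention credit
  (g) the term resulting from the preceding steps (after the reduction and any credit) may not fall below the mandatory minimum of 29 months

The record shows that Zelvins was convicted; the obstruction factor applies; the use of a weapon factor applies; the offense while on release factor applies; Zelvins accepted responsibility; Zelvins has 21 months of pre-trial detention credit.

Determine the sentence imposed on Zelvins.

73 months

Obstruction enhancement: +18 months
Use of a weapon enhancement: +60 months
Offense while on release enhancement: +13 months
Adjusted term: 42 months + 18 months + 60 months + 13 months = 133 months
Acceptance of responsibility reduction: 30% of 133 months = 39 months (rounded down)
After reduction: 133 − 39 = 94 months
Less pre-trial detention credit: 94 months − 21 months = 73 months
Minimum 29 months: 73 months meets the minimum, no increase.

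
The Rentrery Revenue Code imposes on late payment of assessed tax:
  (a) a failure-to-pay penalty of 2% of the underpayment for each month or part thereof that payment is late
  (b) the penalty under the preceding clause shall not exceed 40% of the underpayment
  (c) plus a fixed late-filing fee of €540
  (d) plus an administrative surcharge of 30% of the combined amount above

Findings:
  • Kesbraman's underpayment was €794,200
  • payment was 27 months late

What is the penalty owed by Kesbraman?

Accrued rate: 2% × 27 = 54%, capped at 40% → 40%
Failure-to-pay penalty: 40% of €794,200 = €317,680
Penalty before surcharge: €317,680 + €540 = €318,220
Administrative surcharge: 30% of €318,220 = €95,466
Total penalty: €318,220 + €95,466 = €413,686

€413,686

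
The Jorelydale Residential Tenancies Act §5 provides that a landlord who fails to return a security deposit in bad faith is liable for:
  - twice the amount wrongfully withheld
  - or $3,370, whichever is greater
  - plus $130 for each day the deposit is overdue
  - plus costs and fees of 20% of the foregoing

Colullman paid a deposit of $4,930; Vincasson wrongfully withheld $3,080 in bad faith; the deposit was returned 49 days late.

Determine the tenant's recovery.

Doubled: 2 × $3,080 = $6,160
Minimum $3,370: $6,160 meets the minimum, no increase.
Late-return penalty: 49 × $130 = $6,370
Damages plus late penalty: $6,160 + $6,370 = $12,530
Costs and fees: 20% of $12,530 = $2,506
Total recovery: $12,530 + $2,506 = $15,036

$15,036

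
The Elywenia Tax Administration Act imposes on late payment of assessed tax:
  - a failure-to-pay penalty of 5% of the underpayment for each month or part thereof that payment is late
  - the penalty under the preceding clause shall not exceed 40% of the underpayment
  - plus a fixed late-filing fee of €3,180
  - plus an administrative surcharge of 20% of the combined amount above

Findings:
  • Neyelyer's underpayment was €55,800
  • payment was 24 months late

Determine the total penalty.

€30,600

Accrued rate: 5% × 24 = 120%, capped at 40% → 40%
Failure-to-pay penalty: 40% of €55,800 = €22,320
Penalty before surcharge: €22,320 + €3,180 = €25,500
Administrative surcharge: 20% of €25,500 = €5,100
Total penalty: €25,500 + €5,100 = €30,600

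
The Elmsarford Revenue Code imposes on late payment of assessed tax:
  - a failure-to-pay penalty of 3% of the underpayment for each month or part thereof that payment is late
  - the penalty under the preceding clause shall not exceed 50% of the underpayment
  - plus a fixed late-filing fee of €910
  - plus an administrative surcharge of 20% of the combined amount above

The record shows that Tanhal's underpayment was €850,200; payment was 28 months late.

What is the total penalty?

Accrued rate: 3% × 28 = 84%, capped at 50% → 50%
Failure-to-pay penalty: 50% of €850,200 = €425,100
Penalty before surcharge: €425,100 + €910 = €426,010
Administrative surcharge: 20% of €426,010 = €85,202
Total penalty: €426,010 + €85,202 = €511,212

€511,212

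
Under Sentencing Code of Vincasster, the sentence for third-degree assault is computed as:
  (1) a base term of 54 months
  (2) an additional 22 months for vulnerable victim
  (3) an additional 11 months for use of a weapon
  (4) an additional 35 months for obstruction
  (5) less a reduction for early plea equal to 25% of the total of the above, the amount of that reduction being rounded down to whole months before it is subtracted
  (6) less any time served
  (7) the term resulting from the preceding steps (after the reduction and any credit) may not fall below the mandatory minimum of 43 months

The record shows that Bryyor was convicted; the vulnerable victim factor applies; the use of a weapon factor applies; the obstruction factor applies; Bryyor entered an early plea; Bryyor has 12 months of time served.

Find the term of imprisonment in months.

80 months

Vulnerable victim enhancement: +22 months
Use of a weapon enhancement: +11 months
Obstruction enhancement: +35 months
Adjusted term: 54 months + 22 months + 11 months + 35 months = 122 months
Early plea reduction: 25% of 122 months = 30 months (rounded down)
After reduction: 122 − 30 = 92 months
Less time served: 92 months − 12 months = 80 months
Minimum 43 months: 80 months meets the minimum, no increase.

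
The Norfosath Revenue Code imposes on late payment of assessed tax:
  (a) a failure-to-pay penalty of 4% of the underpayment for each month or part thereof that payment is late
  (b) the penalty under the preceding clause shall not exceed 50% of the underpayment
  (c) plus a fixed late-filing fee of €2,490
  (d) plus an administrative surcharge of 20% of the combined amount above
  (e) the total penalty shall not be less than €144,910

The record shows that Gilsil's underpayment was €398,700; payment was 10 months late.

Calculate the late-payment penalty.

€194,364

Accrued rate: 4% × 10 = 40%, capped at 50% → 40%
Failure-to-pay penalty: 40% of €398,700 = €159,480
Penalty before surcharge: €159,480 + €2,490 = €161,970
Administrative surcharge: 20% of €161,970 = €32,394
Total penalty: €161,970 + €32,394 = €194,364
Minimum €144,910: €194,364 meets the minimum, no increase.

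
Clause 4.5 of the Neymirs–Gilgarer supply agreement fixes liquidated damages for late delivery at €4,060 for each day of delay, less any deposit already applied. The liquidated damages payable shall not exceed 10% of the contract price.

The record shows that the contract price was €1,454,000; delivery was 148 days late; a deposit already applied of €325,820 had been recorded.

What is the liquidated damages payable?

€145,400

Per-day damages: 148 × €4,060 = €600,880
Less deposit already applied: €600,880 − €325,820 = €275,060
Cap: 10% of €1,454,000 = €145,400
Cap at €145,400: €275,060 exceeds the cap → €145,400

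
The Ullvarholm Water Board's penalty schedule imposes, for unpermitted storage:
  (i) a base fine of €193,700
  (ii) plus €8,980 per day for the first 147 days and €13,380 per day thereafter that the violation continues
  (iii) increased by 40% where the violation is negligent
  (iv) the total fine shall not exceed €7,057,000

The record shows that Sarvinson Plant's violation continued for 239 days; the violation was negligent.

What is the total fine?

First 147 days: 147 × €8,980 = €1,320,060
Remaining days: (239 − 147) × €13,380 = €1,230,960
Per-day component: €1,320,060 + €1,230,960 = €2,551,020
Base plus per-day: €193,700 + €2,551,020 = €2,744,720
Enhancement: 40% of €2,744,720 = €1,097,888
Enhanced fine: €2,744,720 + €1,097,888 = €3,842,608
Cap at €7,057,000: €3,842,608 is within the cap, no reduction.

Civil penalty: €3,842,608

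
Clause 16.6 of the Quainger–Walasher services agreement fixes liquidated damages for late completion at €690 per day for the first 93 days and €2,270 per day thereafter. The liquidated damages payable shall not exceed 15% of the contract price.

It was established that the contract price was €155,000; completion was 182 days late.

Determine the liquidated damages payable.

€23,250

First 93 days: 93 × €690 = €64,170
Remaining days: (182 − 93) × €2,270 = €202,030
Accrued per-day damages: €64,170 + €202,030 = €266,200
Cap: 15% of €155,000 = €23,250
Cap at €23,250: €266,200 exceeds the cap → €23,250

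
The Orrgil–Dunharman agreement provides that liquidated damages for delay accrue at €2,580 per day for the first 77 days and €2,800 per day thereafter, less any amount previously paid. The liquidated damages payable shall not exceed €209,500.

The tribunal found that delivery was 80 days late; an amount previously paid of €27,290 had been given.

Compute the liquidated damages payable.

Liquidated damages: €179,770

First 77 days: 77 × €2,580 = €198,660
Remaining days: (80 − 77) × €2,800 = €8,400
Accrued per-day damages: €198,660 + €8,400 = €207,060
Less amount previously paid: €207,060 − €27,290 = €179,770
Cap at €209,500: €179,770 is within the cap, no reduction.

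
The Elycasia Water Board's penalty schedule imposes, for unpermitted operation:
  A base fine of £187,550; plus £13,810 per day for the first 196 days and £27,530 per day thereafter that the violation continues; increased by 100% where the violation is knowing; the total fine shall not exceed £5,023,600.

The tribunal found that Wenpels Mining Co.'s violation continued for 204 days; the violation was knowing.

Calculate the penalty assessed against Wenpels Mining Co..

£5,023,600

First 196 days: 196 × £13,810 = £2,706,760
Remaining days: (204 − 196) × £27,530 = £220,240
Per-day component: £2,706,760 + £220,240 = £2,927,000
Base plus per-day: £187,550 + £2,927,000 = £3,114,550
Enhancement: 100% of £3,114,550 = £3,114,550
Enhanced fine: £3,114,550 + £3,114,550 = £6,229,100
Cap at £5,023,600: £6,229,100 exceeds the cap → £5,023,600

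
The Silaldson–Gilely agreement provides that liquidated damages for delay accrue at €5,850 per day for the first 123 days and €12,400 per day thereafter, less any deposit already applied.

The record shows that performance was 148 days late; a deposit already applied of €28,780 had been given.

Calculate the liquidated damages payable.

First 123 days: 123 × €5,850 = €719,550
Remaining days: (148 − 123) × €12,400 = €310,000
Accrued per-day damages: €719,550 + €310,000 = €1,029,550
Less deposit already applied: €1,029,550 − €28,780 = €1,000,770

€1,000,770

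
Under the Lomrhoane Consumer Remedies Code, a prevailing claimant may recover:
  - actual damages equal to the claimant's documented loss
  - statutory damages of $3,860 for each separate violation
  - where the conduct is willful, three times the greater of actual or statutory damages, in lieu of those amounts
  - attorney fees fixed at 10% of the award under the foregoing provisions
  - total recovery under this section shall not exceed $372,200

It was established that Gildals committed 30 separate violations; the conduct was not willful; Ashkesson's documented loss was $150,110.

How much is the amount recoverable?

$292,501

Statutory damages: 30 × $3,860 = $115,800
Conduct not willful: the in-lieu enhancement does not apply.
Actual plus statutory damages: $150,110 + $115,800 = $265,910
Attorney fees: 10% of $265,910 = $26,591
Total before cap: $265,910 + $26,591 = $292,501
Cap at $372,200: $292,501 is within the cap, no reduction.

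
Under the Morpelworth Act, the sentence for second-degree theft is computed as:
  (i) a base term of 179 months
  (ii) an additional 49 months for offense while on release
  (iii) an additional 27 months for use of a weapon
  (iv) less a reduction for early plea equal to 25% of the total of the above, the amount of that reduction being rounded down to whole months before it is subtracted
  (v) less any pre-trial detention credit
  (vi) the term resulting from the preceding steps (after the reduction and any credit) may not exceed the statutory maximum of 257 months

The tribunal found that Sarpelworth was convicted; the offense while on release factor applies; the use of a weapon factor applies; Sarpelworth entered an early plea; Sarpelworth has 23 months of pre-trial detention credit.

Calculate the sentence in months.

Offense while on release enhancement: +49 months
Use of a weapon enhancement: +27 months
Adjusted term: 179 months + 49 months + 27 months = 255 months
Early plea reduction: 25% of 255 months = 63 months (rounded down)
After reduction: 255 − 63 = 192 months
Less pre-trial detention credit: 192 months − 23 months = 169 months
Cap at 257 months: 169 months is within the cap, no reduction.

169 months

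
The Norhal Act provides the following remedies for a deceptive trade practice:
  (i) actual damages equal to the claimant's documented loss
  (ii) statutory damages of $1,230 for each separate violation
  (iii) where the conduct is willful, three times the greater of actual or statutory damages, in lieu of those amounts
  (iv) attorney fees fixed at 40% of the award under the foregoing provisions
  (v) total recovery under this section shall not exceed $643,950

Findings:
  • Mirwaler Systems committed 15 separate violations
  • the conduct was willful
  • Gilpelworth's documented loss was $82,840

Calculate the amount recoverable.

$347,928

Statutory damages: 15 × $1,230 = $18,450
Greater of actual damages ($82,840) or statutory damages ($18,450): $82,840
Trebled: 3 × $82,840 = $248,520
Attorney fees: 40% of $248,520 = $99,408
Total before cap: $248,520 + $99,408 = $347,928
Cap at $643,950: $347,928 is within the cap, no reduction.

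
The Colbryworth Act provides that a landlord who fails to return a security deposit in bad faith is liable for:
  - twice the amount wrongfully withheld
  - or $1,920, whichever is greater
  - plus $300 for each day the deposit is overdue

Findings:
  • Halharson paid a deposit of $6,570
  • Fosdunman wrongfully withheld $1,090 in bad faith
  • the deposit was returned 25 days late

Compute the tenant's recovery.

Doubled: 2 × $1,090 = $2,180
Minimum $1,920: $2,180 meets the minimum, no increase.
Late-return penalty: 25 × $300 = $7,500
Damages plus late penalty: $2,180 + $7,500 = $9,680

$9,680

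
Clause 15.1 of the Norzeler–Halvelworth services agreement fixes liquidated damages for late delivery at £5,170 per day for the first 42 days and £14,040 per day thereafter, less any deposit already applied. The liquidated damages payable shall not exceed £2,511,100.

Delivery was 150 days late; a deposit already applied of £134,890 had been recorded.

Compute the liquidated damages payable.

Liquidated damages: £1,598,570

First 42 days: 42 × £5,170 = £217,140
Remaining days: (150 − 42) × £14,040 = £1,516,320
Accrued per-day damages: £217,140 + £1,516,320 = £1,733,460
Less deposit already applied: £1,733,460 − £134,890 = £1,598,570
Cap at £2,511,100: £1,598,570 is within the cap, no reduction.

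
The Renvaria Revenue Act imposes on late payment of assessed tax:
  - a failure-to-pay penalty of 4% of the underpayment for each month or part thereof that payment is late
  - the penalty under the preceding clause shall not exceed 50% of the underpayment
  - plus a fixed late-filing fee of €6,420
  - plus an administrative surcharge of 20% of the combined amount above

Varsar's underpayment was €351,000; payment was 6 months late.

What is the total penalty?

€108,792

Accrued rate: 4% × 6 = 24%, capped at 50% → 24%
Failure-to-pay penalty: 24% of €351,000 = €84,240
Penalty before surcharge: €84,240 + €6,420 = €90,660
Administrative surcharge: 20% of €90,660 = €18,132
Total penalty: €90,660 + €18,132 = €108,792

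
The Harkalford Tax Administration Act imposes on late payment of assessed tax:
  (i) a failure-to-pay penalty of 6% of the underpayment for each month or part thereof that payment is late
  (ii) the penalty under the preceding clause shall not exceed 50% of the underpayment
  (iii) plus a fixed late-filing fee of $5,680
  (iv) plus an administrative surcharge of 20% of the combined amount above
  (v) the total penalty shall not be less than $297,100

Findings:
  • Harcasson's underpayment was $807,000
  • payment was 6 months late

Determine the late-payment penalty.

$355,440

Accrued rate: 6% × 6 = 36%, capped at 50% → 36%
Failure-to-pay penalty: 36% of $807,000 = $290,520
Penalty before surcharge: $290,520 + $5,680 = $296,200
Administrative surcharge: 20% of $296,200 = $59,240
Total penalty: $296,200 + $59,240 = $355,440
Minimum $297,100: $355,440 meets the minimum, no increase.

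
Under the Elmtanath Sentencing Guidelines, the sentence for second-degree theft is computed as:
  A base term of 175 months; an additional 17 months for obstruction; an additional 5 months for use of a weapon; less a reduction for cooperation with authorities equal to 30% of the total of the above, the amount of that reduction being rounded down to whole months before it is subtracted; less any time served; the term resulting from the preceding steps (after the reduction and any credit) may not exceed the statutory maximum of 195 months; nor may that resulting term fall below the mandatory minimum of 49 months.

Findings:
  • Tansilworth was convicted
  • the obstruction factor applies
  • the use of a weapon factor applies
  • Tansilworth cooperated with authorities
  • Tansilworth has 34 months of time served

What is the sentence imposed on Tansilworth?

Obstruction enhancement: +17 months
Use of a weapon enhancement: +5 months
Adjusted term: 175 months + 17 months + 5 months = 197 months
Cooperation with authorities reduction: 30% of 197 months = 59 months (rounded down)
After reduction: 197 − 59 = 138 months
Less time served: 138 months − 34 months = 104 months
Cap at 195 months: 104 months is within the cap, no reduction.
Minimum 49 months: 104 months meets the minimum, no increase.

104 months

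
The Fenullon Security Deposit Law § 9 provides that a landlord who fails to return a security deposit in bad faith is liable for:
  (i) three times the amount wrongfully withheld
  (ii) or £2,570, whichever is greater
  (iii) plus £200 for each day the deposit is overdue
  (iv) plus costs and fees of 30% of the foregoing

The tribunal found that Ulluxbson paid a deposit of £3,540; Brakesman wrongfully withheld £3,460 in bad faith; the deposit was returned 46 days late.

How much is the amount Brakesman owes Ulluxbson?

Recovery: £25,454

Trebled: 3 × £3,460 = £10,380
Minimum £2,570: £10,380 meets the minimum, no increase.
Late-return penalty: 46 × £200 = £9,200
Damages plus late penalty: £10,380 + £9,200 = £19,580
Costs and fees: 30% of £19,580 = £5,874
Total recovery: £19,580 + £5,874 = £25,454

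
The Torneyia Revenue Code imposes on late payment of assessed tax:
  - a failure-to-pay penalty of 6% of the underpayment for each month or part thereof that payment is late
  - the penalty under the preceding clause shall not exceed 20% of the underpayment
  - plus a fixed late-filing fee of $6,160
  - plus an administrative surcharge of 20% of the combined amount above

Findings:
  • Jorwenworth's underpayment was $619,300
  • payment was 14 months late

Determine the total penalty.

Accrued rate: 6% × 14 = 84%, capped at 20% → 20%
Failure-to-pay penalty: 20% of $619,300 = $123,860
Penalty before surcharge: $123,860 + $6,160 = $130,020
Administrative surcharge: 20% of $130,020 = $26,004
Total penalty: $130,020 + $26,004 = $156,024

$156,024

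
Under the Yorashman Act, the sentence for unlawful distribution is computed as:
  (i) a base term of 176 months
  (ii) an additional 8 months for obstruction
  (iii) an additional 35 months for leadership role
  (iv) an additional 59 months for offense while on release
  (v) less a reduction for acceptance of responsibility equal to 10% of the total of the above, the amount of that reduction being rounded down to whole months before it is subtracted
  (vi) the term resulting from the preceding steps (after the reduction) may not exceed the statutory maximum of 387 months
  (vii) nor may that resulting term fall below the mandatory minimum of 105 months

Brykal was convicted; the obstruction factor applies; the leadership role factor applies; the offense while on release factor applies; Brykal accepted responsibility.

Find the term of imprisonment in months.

Obstruction enhancement: +8 months
Leadership role enhancement: +35 months
Offense while on release enhancement: +59 months
Adjusted term: 176 months + 8 months + 35 months + 59 months = 278 months
Acceptance of responsibility reduction: 10% of 278 months = 27 months (rounded down)
After reduction: 278 − 27 = 251 months
Cap at 387 months: 251 months is within the cap, no reduction.
Minimum 105 months: 251 months meets the minimum, no increase.

251 months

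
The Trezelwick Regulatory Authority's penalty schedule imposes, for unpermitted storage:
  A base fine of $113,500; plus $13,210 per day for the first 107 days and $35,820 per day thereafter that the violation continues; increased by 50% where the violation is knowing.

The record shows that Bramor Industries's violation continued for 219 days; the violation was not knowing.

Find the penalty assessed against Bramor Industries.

First 107 days: 107 × $13,210 = $1,413,470
Remaining days: (219 − 107) × $35,820 = $4,011,840
Per-day component: $1,413,470 + $4,011,840 = $5,425,310
Base plus per-day: $113,500 + $5,425,310 = $5,538,810
The violation was not knowing: no 50% increase.

$5,538,810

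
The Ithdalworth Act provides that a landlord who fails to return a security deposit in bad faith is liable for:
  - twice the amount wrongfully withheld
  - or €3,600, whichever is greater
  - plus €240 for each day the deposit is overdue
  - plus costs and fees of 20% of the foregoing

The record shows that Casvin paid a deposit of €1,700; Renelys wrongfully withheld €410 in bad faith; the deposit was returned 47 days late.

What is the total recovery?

Doubled: 2 × €410 = €820
Minimum €3,600: €820 is below the minimum → €3,600
Late-return penalty: 47 × €240 = €11,280
Damages plus late penalty: €3,600 + €11,280 = €14,880
Costs and fees: 20% of €14,880 = €2,976
Total recovery: €14,880 + €2,976 = €17,856

Recovery: €17,856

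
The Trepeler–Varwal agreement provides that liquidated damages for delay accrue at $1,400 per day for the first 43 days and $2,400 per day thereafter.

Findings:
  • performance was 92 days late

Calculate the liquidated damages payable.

First 43 days: 43 × $1,400 = $60,200
Remaining days: (92 − 43) × $2,400 = $117,600
Accrued per-day damages: $60,200 + $117,600 = $177,800

Liquidated damages: $177,800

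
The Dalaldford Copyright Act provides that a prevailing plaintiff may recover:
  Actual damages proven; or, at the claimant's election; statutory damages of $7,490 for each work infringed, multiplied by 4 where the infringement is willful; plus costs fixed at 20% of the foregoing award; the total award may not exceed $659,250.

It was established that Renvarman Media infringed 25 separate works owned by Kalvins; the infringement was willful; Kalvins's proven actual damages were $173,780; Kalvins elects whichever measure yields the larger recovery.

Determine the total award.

$659,250

Statutory damages: 25 × $7,490 = $187,250
Multiplied by 4: 4 × $187,250 = $749,000
Greater of actual damages ($173,780) or enhanced statutory damages ($749,000): $749,000
Costs: 20% of $749,000 = $149,800
Award plus costs: $749,000 + $149,800 = $898,800
Cap at $659,250: $898,800 exceeds the cap → $659,250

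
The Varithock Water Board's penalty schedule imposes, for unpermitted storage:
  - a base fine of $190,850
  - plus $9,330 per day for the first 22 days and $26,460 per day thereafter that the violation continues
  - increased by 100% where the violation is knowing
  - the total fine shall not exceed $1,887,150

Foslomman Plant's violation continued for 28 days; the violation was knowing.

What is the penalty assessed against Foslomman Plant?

First 22 days: 22 × $9,330 = $205,260
Remaining days: (28 − 22) × $26,460 = $158,760
Per-day component: $205,260 + $158,760 = $364,020
Base plus per-day: $190,850 + $364,020 = $554,870
Enhancement: 100% of $554,870 = $554,870
Enhanced fine: $554,870 + $554,870 = $1,109,740
Cap at $1,887,150: $1,109,740 is within the cap, no reduction.

$1,109,740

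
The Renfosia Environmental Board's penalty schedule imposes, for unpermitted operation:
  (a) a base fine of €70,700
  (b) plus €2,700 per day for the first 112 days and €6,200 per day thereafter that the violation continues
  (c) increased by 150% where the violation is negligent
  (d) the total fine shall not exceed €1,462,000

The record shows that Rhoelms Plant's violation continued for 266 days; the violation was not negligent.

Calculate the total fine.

First 112 days: 112 × €2,700 = €302,400
Remaining days: (266 − 112) × €6,200 = €954,800
Per-day component: €302,400 + €954,800 = €1,257,200
Base plus per-day: €70,700 + €1,257,200 = €1,327,900
The violation was not negligent: no 150% increase.
Cap at €1,462,000: €1,327,900 is within the cap, no reduction.

Civil penalty: €1,327,900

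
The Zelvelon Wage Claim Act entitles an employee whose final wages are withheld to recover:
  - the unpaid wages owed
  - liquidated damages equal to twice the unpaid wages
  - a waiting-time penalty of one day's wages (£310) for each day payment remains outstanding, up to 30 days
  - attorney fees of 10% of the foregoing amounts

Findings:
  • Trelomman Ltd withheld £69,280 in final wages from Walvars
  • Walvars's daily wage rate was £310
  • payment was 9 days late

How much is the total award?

Doubled: 2 × £69,280 = £138,560
Penalty days: min(9, 30) = 9
Waiting-time penalty: 9 × £310 = £2,790
Subtotal: £69,280 + £138,560 + £2,790 = £210,630
Attorney fees: 10% of £210,630 = £21,063
Total award: £210,630 + £21,063 = £231,693

£231,693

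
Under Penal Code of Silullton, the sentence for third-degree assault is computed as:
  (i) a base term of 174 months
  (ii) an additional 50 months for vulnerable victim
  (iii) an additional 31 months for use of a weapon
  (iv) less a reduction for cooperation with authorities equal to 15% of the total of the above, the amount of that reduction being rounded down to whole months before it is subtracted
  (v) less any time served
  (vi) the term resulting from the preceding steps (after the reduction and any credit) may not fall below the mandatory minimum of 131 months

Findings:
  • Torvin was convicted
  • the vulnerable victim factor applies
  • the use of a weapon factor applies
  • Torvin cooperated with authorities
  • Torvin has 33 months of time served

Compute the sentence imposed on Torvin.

Vulnerable victim enhancement: +50 months
Use of a weapon enhancement: +31 months
Adjusted term: 174 months + 50 months + 31 months = 255 months
Cooperation with authorities reduction: 15% of 255 months = 38 months (rounded down)
After reduction: 255 − 38 = 217 months
Less time served: 217 months − 33 months = 184 months
Minimum 131 months: 184 months meets the minimum, no increase.

184 months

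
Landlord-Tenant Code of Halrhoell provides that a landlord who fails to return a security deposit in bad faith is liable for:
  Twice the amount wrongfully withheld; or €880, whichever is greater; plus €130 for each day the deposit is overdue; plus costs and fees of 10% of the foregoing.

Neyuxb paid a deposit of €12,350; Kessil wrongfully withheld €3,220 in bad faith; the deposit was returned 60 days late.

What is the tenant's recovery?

Doubled: 2 × €3,220 = €6,440
Minimum €880: €6,440 meets the minimum, no increase.
Late-return penalty: 60 × €130 = €7,800
Damages plus late penalty: €6,440 + €7,800 = €14,240
Costs and fees: 10% of €14,240 = €1,424
Total recovery: €14,240 + €1,424 = €15,664

€15,664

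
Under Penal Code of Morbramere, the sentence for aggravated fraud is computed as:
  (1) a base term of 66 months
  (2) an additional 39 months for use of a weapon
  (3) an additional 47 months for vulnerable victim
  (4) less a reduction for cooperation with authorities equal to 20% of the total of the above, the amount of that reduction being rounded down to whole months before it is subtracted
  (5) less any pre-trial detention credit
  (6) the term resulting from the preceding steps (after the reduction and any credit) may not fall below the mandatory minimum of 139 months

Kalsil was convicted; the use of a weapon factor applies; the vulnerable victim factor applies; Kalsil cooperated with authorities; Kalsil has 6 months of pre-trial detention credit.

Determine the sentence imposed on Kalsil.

139 months

Use of a weapon enhancement: +39 months
Vulnerable victim enhancement: +47 months
Adjusted term: 66 months + 39 months + 47 months = 152 months
Cooperation with authorities reduction: 20% of 152 months = 30 months (rounded down)
After reduction: 152 − 30 = 122 months
Less pre-trial detention credit: 122 months − 6 months = 116 months
Minimum 139 months: 116 months is below the minimum → 139 months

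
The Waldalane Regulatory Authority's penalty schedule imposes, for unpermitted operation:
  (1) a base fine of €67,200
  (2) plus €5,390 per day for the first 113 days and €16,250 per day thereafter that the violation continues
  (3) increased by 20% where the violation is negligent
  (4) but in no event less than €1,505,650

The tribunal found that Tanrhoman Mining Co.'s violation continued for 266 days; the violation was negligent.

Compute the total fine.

€3,795,024

First 113 days: 113 × €5,390 = €609,070
Remaining days: (266 − 113) × €16,250 = €2,486,250
Per-day component: €609,070 + €2,486,250 = €3,095,320
Base plus per-day: €67,200 + €3,095,320 = €3,162,520
Enhancement: 20% of €3,162,520 = €632,504
Enhanced fine: €3,162,520 + €632,504 = €3,795,024
Minimum €1,505,650: €3,795,024 meets the minimum, no increase.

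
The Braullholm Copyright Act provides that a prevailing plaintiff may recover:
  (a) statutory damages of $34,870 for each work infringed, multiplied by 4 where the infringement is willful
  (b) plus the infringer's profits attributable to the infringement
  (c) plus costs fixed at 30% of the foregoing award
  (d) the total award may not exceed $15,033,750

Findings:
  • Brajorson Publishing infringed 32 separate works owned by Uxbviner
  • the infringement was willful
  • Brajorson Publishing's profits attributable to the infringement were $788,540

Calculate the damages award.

$6,827,470

Statutory damages: 32 × $34,870 = $1,115,840
Multiplied by 4: 4 × $1,115,840 = $4,463,360
Combined award: $4,463,360 + $788,540 = $5,251,900
Costs: 30% of $5,251,900 = $1,575,570
Award plus costs: $5,251,900 + $1,575,570 = $6,827,470
Cap at $15,033,750: $6,827,470 is within the cap, no reduction.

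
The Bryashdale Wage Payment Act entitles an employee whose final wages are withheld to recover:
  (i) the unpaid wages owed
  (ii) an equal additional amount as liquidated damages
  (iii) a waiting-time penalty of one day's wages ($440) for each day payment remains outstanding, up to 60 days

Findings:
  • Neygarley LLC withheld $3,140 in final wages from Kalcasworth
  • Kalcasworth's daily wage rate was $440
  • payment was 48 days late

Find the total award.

$27,400

Liquidated damages (equal amount): $3,140
Penalty days: min(48, 60) = 48
Waiting-time penalty: 48 × $440 = $21,120
Total award: $3,140 + $3,140 + $21,120 = $27,400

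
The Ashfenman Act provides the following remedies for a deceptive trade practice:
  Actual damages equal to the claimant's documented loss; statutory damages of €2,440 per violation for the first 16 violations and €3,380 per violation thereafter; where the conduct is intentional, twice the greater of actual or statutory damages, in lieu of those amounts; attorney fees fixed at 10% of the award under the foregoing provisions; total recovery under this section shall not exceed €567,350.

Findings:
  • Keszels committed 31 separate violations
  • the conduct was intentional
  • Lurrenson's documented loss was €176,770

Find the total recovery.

€388,894

First 16 violations: 16 × €2,440 = €39,040
Remaining violations: (31 − 16) × €3,380 = €50,700
Statutory damages: €39,040 + €50,700 = €89,740
Greater of actual damages (€176,770) or statutory damages (€89,740): €176,770
Doubled: 2 × €176,770 = €353,540
Attorney fees: 10% of €353,540 = €35,354
Total before cap: €353,540 + €35,354 = €388,894
Cap at €567,350: €388,894 is within the cap, no reduction.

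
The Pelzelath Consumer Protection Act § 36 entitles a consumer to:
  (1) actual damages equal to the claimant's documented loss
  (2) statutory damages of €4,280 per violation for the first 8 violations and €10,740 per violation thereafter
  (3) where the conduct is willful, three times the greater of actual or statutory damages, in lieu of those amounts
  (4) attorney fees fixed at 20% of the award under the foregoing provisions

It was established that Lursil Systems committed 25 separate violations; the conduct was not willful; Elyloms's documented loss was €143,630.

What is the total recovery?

First 8 violations: 8 × €4,280 = €34,240
Remaining violations: (25 − 8) × €10,740 = €182,580
Statutory damages: €34,240 + €182,580 = €216,820
Conduct not willful: the in-lieu enhancement does not apply.
Actual plus statutory damages: €143,630 + €216,820 = €360,450
Attorney fees: 20% of €360,450 = €72,090
Total recovery: €360,450 + €72,090 = €432,540

€432,540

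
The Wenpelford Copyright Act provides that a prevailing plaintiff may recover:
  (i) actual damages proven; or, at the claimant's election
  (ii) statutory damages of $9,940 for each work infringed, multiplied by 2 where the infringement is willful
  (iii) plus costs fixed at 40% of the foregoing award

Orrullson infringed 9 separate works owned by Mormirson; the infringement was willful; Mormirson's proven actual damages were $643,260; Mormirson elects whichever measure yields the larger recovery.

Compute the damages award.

$900,564

Statutory damages: 9 × $9,940 = $89,460
Doubled: 2 × $89,460 = $178,920
Greater of actual damages ($643,260) or enhanced statutory damages ($178,920): $643,260
Costs: 40% of $643,260 = $257,304
Award plus costs: $643,260 + $257,304 = $900,564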